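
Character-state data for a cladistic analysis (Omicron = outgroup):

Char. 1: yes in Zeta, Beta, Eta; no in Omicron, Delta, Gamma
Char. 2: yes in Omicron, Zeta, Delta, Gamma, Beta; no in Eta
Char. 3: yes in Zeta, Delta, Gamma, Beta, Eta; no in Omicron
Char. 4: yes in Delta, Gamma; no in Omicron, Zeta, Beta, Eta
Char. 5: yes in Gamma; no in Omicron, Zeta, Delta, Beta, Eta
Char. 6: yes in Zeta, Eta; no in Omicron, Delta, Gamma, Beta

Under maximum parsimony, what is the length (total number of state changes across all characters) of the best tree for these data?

Character polarity is set by the outgroup: the derived state is whichever differs from the outgroup's state, so for Char. 2 the derived state is 'no', and for the remaining characters it is 'yes'.
Char. 1: derived state 'yes' in Beta, Eta, and Zeta only — synapomorphy for {Beta, Eta, Zeta}.
Char. 2 (derived state 'no') is unique to Eta (autapomorphy; uninformative for grouping).
All ingroup taxa share the derived state 'yes' for Char. 3; it defines the ingroup but does not resolve relationships within it.
Only Delta and Gamma show the derived state 'yes' for Char. 4, supporting them as a clade.
Char. 5 (derived state 'yes') is unique to Gamma (autapomorphy; uninformative for grouping).
Char. 6 (derived state 'yes') is shared by Eta and Zeta — a synapomorphy uniting that clade.
Most parsimonious ingroup topology: (((Zeta,Eta),Beta),(Delta,Gamma)).
Changes per character on this tree: Char. 1: 1; Char. 2: 1; Char. 3: 1; Char. 4: 1; Char. 5: 1; Char. 6: 1.
Total = 6.

6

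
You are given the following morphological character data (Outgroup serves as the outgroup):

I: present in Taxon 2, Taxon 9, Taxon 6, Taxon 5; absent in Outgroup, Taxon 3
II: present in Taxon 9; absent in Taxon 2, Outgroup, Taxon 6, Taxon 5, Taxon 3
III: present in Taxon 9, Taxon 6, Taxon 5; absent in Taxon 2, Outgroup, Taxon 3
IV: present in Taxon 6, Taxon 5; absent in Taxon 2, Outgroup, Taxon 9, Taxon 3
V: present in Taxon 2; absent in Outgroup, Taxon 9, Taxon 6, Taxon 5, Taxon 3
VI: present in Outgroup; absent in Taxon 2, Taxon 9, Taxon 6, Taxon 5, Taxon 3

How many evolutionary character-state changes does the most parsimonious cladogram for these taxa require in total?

6

Character polarity is set by the outgroup: the derived state is whichever differs from the outgroup's state, so for VI the derived state is 'absent', and for the remaining characters it is 'present'.
Only Taxon 2, Taxon 5, Taxon 6, and Taxon 9 show the derived state 'present' for I, supporting them as a clade.
II: derived state 'present' in Taxon 9 only — an autapomorphy, so it tells us nothing about relationships among taxa.
Only Taxon 5, Taxon 6, and Taxon 9 show the derived state 'present' for III, supporting them as a clade.
IV: derived state 'present' in Taxon 5 and Taxon 6 only — synapomorphy for {Taxon 5, Taxon 6}.
V: derived state 'present' in Taxon 2 only — an autapomorphy, so it tells us nothing about relationships among taxa.
VI (derived state 'absent') is shared by all ingroup taxa — unites the whole ingroup.
Most parsimonious ingroup topology: (((Taxon 9,(Taxon 5,Taxon 6)),Taxon 2),Taxon 3).
Changes per character on this tree: I: 1; II: 1; III: 1; IV: 1; V: 1; VI: 1.
Total = 6.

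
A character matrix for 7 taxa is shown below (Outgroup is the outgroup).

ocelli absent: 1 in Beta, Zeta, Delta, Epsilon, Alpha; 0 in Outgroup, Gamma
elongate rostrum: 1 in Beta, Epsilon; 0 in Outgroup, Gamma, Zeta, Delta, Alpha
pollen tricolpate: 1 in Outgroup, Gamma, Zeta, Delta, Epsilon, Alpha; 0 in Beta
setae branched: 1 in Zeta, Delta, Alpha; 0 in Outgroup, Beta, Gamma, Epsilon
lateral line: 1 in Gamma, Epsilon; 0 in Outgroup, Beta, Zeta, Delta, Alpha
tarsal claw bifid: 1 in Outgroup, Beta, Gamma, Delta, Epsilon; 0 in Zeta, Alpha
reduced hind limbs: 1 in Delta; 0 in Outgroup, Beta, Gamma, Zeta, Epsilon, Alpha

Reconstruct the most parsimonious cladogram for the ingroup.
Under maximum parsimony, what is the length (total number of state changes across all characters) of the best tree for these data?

8

Character polarity is set by the outgroup: the derived state is whichever differs from the outgroup's state, so for pollen tricolpate, tarsal claw bifid the derived state is '0', and for the remaining characters it is '1'.
ocelli absent: derived state '1' in Alpha, Beta, Delta, Epsilon, and Zeta only — synapomorphy for {Alpha, Beta, Delta, Epsilon, Zeta}.
Only Beta and Epsilon show the derived state '1' for elongate rostrum, supporting them as a clade.
pollen tricolpate: derived state '0' in Beta only — an autapomorphy, so it tells us nothing about relationships among taxa.
setae branched (derived state '1') is shared by Alpha, Delta, and Zeta — a synapomorphy uniting that clade.
lateral line groups Epsilon and Gamma, which is incompatible with the clades supported by the remaining characters; treating it as convergent (homoplasy) costs fewer steps than any alternative tree.
tarsal claw bifid: derived state '0' in Alpha and Zeta only — synapomorphy for {Alpha, Zeta}.
reduced hind limbs (derived state '1') is unique to Delta (autapomorphy; uninformative for grouping).
Most parsimonious ingroup topology: (((Beta,Epsilon),((Zeta,Alpha),Delta)),Gamma).
Changes per character on this tree: ocelli absent: 1; elongate rostrum: 1; pollen tricolpate: 1; setae branched: 1; lateral line: 2; tarsal claw bifid: 1; reduced hind limbs: 1.
Total = 8.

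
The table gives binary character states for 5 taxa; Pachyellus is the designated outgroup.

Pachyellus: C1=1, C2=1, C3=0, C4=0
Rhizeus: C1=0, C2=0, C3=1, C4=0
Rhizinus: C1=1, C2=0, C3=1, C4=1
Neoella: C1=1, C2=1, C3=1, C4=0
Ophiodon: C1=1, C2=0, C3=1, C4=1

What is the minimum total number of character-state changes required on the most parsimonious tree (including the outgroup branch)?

Character polarity is set by the outgroup: the derived state is whichever differs from the outgroup's state, so for C1, C2 the derived state is '0', and for the remaining characters it is '1'.
C1: derived state '0' in Rhizeus only — an autapomorphy, so it tells us nothing about relationships among taxa.
Only Ophiodon, Rhizeus, and Rhizinus show the derived state '0' for C2, supporting them as a clade.
C3 (derived state '1') is shared by all ingroup taxa — unites the whole ingroup.
C4: derived state '1' in Ophiodon and Rhizinus only — synapomorphy for {Ophiodon, Rhizinus}.
Most parsimonious ingroup topology: ((Rhizeus,(Rhizinus,Ophiodon)),Neoella).
Changes per character on this tree: C1: 1; C2: 1; C3: 1; C4: 1.
Total = 4.

4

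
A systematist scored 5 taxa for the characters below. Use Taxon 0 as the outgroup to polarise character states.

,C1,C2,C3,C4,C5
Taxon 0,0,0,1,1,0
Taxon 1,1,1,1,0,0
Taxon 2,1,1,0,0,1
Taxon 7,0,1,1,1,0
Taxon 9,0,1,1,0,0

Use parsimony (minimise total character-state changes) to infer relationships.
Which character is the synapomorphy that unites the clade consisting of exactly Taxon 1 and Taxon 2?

C1

Character polarity is set by the outgroup: the derived state is whichever differs from the outgroup's state, so for C3, C4 the derived state is '0', and for the remaining characters it is '1'.
Only Taxon 1 and Taxon 2 show the derived state '1' for C1, supporting them as a clade.
C2 (derived state '1') is shared by all ingroup taxa — unites the whole ingroup.
C3: derived state '0' in Taxon 2 only — an autapomorphy, so it tells us nothing about relationships among taxa.
C4: derived state '0' in Taxon 1, Taxon 2, and Taxon 9 only — synapomorphy for {Taxon 1, Taxon 2, Taxon 9}.
C5: derived state '1' in Taxon 2 only — an autapomorphy, so it tells us nothing about relationships among taxa.
Most parsimonious ingroup topology: (((Taxon 1,Taxon 2),Taxon 9),Taxon 7).
The clade {Taxon 1, Taxon 2} is supported by C1: its derived state '1' occurs in exactly those taxa and in no other taxon (including the outgroup).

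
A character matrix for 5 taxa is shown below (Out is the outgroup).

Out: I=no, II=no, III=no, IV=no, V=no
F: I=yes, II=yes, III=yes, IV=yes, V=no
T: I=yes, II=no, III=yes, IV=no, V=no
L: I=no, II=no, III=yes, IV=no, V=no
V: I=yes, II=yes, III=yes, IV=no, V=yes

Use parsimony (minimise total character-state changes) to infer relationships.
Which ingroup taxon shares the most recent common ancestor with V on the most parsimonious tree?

F

The outgroup has state 'no' for every character, so 'yes' is the derived state throughout.
I (derived state 'yes') is shared by F, T, and V — a synapomorphy uniting that clade.
II (derived state 'yes') is shared by F and V — a synapomorphy uniting that clade.
All ingroup taxa share the derived state 'yes' for III; it defines the ingroup but does not resolve relationships within it.
IV: derived state 'yes' in F only — an autapomorphy, so it tells us nothing about relationships among taxa.
V (derived state 'yes') is unique to V (autapomorphy; uninformative for grouping).
Most parsimonious ingroup topology: (((F,V),T),L).
V and F form a cherry on this tree, so they are sister taxa.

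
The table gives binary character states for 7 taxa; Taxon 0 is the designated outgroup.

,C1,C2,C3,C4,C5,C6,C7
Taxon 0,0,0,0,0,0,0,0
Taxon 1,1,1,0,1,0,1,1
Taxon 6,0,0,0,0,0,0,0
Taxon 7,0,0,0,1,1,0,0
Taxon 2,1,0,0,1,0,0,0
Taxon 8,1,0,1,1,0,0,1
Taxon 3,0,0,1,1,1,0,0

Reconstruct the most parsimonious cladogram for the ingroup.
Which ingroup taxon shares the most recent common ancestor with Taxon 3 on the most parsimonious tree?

The outgroup has state '0' for every character, so '1' is the derived state throughout.
C1 (derived state '1') is shared by Taxon 1, Taxon 2, and Taxon 8 — a synapomorphy uniting that clade.
C2: derived state '1' in Taxon 1 only — an autapomorphy, so it tells us nothing about relationships among taxa.
C3 groups Taxon 3 and Taxon 8, which is incompatible with the clades supported by the remaining characters; treating it as convergent (homoplasy) costs fewer steps than any alternative tree.
C4 (derived state '1') is shared by Taxon 1, Taxon 2, Taxon 3, Taxon 7, and Taxon 8 — a synapomorphy uniting that clade.
C5: derived state '1' in Taxon 3 and Taxon 7 only — synapomorphy for {Taxon 3, Taxon 7}.
C6 (derived state '1') is unique to Taxon 1 (autapomorphy; uninformative for grouping).
C7 (derived state '1') is shared by Taxon 1 and Taxon 8 — a synapomorphy uniting that clade.
Most parsimonious ingroup topology: ((((Taxon 1,Taxon 8),Taxon 2),(Taxon 7,Taxon 3)),Taxon 6).
Taxon 3 and Taxon 7 form a cherry on this tree, so they are sister taxa.

Taxon 7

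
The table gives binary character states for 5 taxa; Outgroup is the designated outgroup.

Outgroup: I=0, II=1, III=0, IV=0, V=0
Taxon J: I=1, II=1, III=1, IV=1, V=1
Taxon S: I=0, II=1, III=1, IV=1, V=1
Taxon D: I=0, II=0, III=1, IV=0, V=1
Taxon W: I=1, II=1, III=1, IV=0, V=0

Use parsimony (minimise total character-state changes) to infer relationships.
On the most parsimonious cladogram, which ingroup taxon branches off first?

Character polarity is set by the outgroup: the derived state is whichever differs from the outgroup's state, so for II the derived state is '0', and for the remaining characters it is '1'.
I groups Taxon J and Taxon W, which is incompatible with the clades supported by the remaining characters; treating it as convergent (homoplasy) costs fewer steps than any alternative tree.
II: derived state '0' in Taxon D only — an autapomorphy, so it tells us nothing about relationships among taxa.
All ingroup taxa share the derived state '1' for III; it defines the ingroup but does not resolve relationships within it.
IV (derived state '1') is shared by Taxon J and Taxon S — a synapomorphy uniting that clade.
V: derived state '1' in Taxon D, Taxon J, and Taxon S only — synapomorphy for {Taxon D, Taxon J, Taxon S}.
Most parsimonious ingroup topology: (((Taxon J,Taxon S),Taxon D),Taxon W).
Taxon W is sister to the clade containing all other ingroup taxa, so it is the earliest-diverging (most basal) ingroup lineage.

Taxon W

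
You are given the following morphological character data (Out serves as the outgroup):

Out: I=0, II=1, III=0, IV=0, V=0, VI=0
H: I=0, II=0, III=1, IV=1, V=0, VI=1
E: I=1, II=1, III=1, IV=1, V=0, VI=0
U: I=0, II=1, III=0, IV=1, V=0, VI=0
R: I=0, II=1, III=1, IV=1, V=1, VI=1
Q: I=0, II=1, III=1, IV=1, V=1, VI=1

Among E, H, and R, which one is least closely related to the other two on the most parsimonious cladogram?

Character polarity is set by the outgroup: the derived state is whichever differs from the outgroup's state, so for II the derived state is '0', and for the remaining characters it is '1'.
I (derived state '1') is unique to E (autapomorphy; uninformative for grouping).
II (derived state '0') is unique to H (autapomorphy; uninformative for grouping).
III: derived state '1' in E, H, Q, and R only — synapomorphy for {E, H, Q, R}.
All ingroup taxa share the derived state '1' for IV; it defines the ingroup but does not resolve relationships within it.
V: derived state '1' in Q and R only — synapomorphy for {Q, R}.
VI: derived state '1' in H, Q, and R only — synapomorphy for {H, Q, R}.
Most parsimonious ingroup topology: (((H,(R,Q)),E),U).
R and H share a more recent common ancestor with each other than either does with E, so E is the least closely related of the three.

E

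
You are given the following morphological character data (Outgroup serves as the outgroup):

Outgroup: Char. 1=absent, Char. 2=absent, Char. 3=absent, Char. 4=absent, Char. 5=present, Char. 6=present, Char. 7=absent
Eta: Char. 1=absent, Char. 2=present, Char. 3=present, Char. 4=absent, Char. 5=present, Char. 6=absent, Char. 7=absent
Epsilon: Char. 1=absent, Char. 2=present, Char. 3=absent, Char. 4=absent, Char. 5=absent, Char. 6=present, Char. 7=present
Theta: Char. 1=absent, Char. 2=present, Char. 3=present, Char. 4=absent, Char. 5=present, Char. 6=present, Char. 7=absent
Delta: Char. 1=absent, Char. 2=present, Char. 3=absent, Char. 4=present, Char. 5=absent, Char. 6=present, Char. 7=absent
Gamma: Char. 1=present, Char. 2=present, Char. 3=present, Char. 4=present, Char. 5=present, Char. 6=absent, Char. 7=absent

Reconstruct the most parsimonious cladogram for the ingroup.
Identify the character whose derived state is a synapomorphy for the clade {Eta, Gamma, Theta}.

Character polarity is set by the outgroup: the derived state is whichever differs from the outgroup's state, so for Char. 5, Char. 6 the derived state is 'absent', and for the remaining characters it is 'present'.
Char. 1 (derived state 'present') is unique to Gamma (autapomorphy; uninformative for grouping).
Char. 2 (derived state 'present') is shared by all ingroup taxa — unites the whole ingroup.
Char. 3: derived state 'present' in Eta, Gamma, and Theta only — synapomorphy for {Eta, Gamma, Theta}.
Char. 4 (state 'present') occurs in Delta and Gamma but conflicts with the nesting implied by the other characters — most parsimoniously interpreted as homoplasy.
Char. 5: derived state 'absent' in Delta and Epsilon only — synapomorphy for {Delta, Epsilon}.
Char. 6: derived state 'absent' in Eta and Gamma only — synapomorphy for {Eta, Gamma}.
Char. 7: derived state 'present' in Epsilon only — an autapomorphy, so it tells us nothing about relationships among taxa.
Most parsimonious ingroup topology: (((Eta,Gamma),Theta),(Epsilon,Delta)).
The clade {Eta, Gamma, Theta} is supported by Char. 3: its derived state 'present' occurs in exactly those taxa and in no other taxon (including the outgroup).

Char. 3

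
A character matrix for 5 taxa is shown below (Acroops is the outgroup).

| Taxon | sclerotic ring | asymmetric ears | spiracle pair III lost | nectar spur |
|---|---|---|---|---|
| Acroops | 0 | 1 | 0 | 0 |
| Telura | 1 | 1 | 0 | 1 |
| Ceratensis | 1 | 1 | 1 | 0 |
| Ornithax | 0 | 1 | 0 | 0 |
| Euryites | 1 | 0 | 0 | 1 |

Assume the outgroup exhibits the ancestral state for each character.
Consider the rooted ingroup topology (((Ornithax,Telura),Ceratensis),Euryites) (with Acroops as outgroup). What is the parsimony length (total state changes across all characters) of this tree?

Map each character onto (((Ornithax,Telura),Ceratensis),Euryites) (rooted by Acroops) and count the minimum state changes it requires (Fitch parsimony):
sclerotic ring: 2; asymmetric ears: 1; spiracle pair III lost: 1; nectar spur: 2.
Total tree length = 6.

6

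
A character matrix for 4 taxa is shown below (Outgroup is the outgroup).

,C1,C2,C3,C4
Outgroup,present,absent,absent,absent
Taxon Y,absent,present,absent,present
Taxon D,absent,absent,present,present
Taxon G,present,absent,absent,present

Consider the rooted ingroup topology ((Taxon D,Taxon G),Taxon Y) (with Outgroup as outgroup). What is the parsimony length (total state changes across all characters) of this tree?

5

Map each character onto ((Taxon D,Taxon G),Taxon Y) (rooted by Outgroup) and count the minimum state changes it requires (Fitch parsimony):
C1: 2; C2: 1; C3: 1; C4: 1.
Total tree length = 5.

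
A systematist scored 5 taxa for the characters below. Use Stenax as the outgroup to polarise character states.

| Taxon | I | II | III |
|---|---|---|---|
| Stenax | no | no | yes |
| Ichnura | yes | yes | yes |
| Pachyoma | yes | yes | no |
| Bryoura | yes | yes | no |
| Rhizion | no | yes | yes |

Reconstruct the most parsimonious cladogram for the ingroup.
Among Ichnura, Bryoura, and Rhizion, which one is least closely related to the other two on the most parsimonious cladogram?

Rhizion

Character polarity is set by the outgroup: the derived state is whichever differs from the outgroup's state, so for III the derived state is 'no', and for the remaining characters it is 'yes'.
I (derived state 'yes') is shared by Bryoura, Ichnura, and Pachyoma — a synapomorphy uniting that clade.
II (derived state 'yes') is shared by all ingroup taxa — unites the whole ingroup.
III: derived state 'no' in Bryoura and Pachyoma only — synapomorphy for {Bryoura, Pachyoma}.
Most parsimonious ingroup topology: ((Ichnura,(Pachyoma,Bryoura)),Rhizion).
Bryoura and Ichnura share a more recent common ancestor with each other than either does with Rhizion, so Rhizion is the least closely related of the three.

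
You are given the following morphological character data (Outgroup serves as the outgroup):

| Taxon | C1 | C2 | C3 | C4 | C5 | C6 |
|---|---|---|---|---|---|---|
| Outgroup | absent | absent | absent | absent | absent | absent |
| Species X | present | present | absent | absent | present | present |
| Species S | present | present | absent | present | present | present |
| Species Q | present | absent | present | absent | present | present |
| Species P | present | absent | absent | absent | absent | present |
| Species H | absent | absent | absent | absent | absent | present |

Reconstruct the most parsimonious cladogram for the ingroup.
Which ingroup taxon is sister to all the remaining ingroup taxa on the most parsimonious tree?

The outgroup has state 'absent' for every character, so 'present' is the derived state throughout.
C1: derived state 'present' in Species P, Species Q, Species S, and Species X only — synapomorphy for {Species P, Species Q, Species S, Species X}.
C2 (derived state 'present') is shared by Species S and Species X — a synapomorphy uniting that clade.
C3 (derived state 'present') is unique to Species Q (autapomorphy; uninformative for grouping).
C4 (derived state 'present') is unique to Species S (autapomorphy; uninformative for grouping).
C5: derived state 'present' in Species Q, Species S, and Species X only — synapomorphy for {Species Q, Species S, Species X}.
C6 (derived state 'present') is shared by all ingroup taxa — unites the whole ingroup.
Most parsimonious ingroup topology: ((((Species X,Species S),Species Q),Species P),Species H).
Species H is sister to the clade containing all other ingroup taxa, so it is the earliest-diverging (most basal) ingroup lineage.

Species H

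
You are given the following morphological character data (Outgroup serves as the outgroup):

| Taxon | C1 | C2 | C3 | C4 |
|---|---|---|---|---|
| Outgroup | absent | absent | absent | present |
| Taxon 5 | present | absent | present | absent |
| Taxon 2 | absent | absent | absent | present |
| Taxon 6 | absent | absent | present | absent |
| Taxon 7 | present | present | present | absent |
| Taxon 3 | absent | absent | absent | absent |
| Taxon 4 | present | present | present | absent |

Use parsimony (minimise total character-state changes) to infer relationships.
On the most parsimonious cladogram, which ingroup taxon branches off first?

Taxon 2

Character polarity is set by the outgroup: the derived state is whichever differs from the outgroup's state, so for C4 the derived state is 'absent', and for the remaining characters it is 'present'.
Only Taxon 4, Taxon 5, and Taxon 7 show the derived state 'present' for C1, supporting them as a clade.
C2 (derived state 'present') is shared by Taxon 4 and Taxon 7 — a synapomorphy uniting that clade.
C3 (derived state 'present') is shared by Taxon 4, Taxon 5, Taxon 6, and Taxon 7 — a synapomorphy uniting that clade.
C4 (derived state 'absent') is shared by Taxon 3, Taxon 4, Taxon 5, Taxon 6, and Taxon 7 — a synapomorphy uniting that clade.
Most parsimonious ingroup topology: ((((Taxon 5,(Taxon 7,Taxon 4)),Taxon 6),Taxon 3),Taxon 2).
Taxon 2 is sister to the clade containing all other ingroup taxa, so it is the earliest-diverging (most basal) ingroup lineage.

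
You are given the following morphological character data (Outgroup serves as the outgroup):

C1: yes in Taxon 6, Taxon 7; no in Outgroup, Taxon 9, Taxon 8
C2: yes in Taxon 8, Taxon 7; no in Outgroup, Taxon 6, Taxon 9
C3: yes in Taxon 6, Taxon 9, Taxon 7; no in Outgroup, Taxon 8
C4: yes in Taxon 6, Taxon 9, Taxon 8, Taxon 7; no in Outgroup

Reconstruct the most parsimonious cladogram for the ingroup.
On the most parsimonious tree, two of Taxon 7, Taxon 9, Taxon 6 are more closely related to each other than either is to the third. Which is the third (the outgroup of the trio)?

Taxon 9

The outgroup has state 'no' for every character, so 'yes' is the derived state throughout.
C1 (derived state 'yes') is shared by Taxon 6 and Taxon 7 — a synapomorphy uniting that clade.
C2 groups Taxon 7 and Taxon 8, which is incompatible with the clades supported by the remaining characters; treating it as convergent (homoplasy) costs fewer steps than any alternative tree.
Only Taxon 6, Taxon 7, and Taxon 9 show the derived state 'yes' for C3, supporting them as a clade.
All ingroup taxa share the derived state 'yes' for C4; it defines the ingroup but does not resolve relationships within it.
Most parsimonious ingroup topology: (((Taxon 6,Taxon 7),Taxon 9),Taxon 8).
Taxon 7 and Taxon 6 share a more recent common ancestor with each other than either does with Taxon 9, so Taxon 9 is the least closely related of the three.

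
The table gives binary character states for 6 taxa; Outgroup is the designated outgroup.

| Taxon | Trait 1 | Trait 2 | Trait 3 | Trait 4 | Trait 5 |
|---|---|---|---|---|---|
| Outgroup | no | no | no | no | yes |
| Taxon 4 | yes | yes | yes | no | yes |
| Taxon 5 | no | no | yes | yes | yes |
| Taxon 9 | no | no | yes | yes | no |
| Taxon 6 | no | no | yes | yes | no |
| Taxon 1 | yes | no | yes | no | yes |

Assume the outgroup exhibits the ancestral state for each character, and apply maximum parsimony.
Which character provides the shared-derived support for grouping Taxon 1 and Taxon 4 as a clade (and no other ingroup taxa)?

Character polarity is set by the outgroup: the derived state is whichever differs from the outgroup's state, so for Trait 5 the derived state is 'no', and for the remaining characters it is 'yes'.
Trait 1: derived state 'yes' in Taxon 1 and Taxon 4 only — synapomorphy for {Taxon 1, Taxon 4}.
Trait 2: derived state 'yes' in Taxon 4 only — an autapomorphy, so it tells us nothing about relationships among taxa.
All ingroup taxa share the derived state 'yes' for Trait 3; it defines the ingroup but does not resolve relationships within it.
Trait 4: derived state 'yes' in Taxon 5, Taxon 6, and Taxon 9 only — synapomorphy for {Taxon 5, Taxon 6, Taxon 9}.
Trait 5 (derived state 'no') is shared by Taxon 6 and Taxon 9 — a synapomorphy uniting that clade.
Most parsimonious ingroup topology: ((Taxon 4,Taxon 1),(Taxon 5,(Taxon 9,Taxon 6))).
The clade {Taxon 1, Taxon 4} is supported by Trait 1: its derived state 'yes' occurs in exactly those taxa and in no other taxon (including the outgroup).

Trait 1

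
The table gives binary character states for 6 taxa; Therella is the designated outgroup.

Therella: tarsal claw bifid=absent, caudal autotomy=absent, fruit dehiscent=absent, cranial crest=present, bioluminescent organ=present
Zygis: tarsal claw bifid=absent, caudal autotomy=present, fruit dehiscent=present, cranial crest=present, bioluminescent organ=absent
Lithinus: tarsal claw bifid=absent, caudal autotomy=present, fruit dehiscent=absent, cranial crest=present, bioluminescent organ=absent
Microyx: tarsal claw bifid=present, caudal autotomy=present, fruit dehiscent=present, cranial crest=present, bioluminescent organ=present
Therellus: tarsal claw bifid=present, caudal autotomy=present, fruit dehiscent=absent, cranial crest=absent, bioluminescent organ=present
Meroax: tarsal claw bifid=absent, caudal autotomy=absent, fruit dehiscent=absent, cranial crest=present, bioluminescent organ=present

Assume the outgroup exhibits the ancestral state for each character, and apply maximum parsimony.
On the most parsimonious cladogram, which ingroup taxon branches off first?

Character polarity is set by the outgroup: the derived state is whichever differs from the outgroup's state, so for cranial crest, bioluminescent organ the derived state is 'absent', and for the remaining characters it is 'present'.
tarsal claw bifid: derived state 'present' in Microyx and Therellus only — synapomorphy for {Microyx, Therellus}.
caudal autotomy (derived state 'present') is shared by Lithinus, Microyx, Therellus, and Zygis — a synapomorphy uniting that clade.
fruit dehiscent (state 'present') occurs in Microyx and Zygis but conflicts with the nesting implied by the other characters — most parsimoniously interpreted as homoplasy.
cranial crest (derived state 'absent') is unique to Therellus (autapomorphy; uninformative for grouping).
Only Lithinus and Zygis show the derived state 'absent' for bioluminescent organ, supporting them as a clade.
Most parsimonious ingroup topology: (((Zygis,Lithinus),(Microyx,Therellus)),Meroax).
Meroax is sister to the clade containing all other ingroup taxa, so it is the earliest-diverging (most basal) ingroup lineage.

Meroax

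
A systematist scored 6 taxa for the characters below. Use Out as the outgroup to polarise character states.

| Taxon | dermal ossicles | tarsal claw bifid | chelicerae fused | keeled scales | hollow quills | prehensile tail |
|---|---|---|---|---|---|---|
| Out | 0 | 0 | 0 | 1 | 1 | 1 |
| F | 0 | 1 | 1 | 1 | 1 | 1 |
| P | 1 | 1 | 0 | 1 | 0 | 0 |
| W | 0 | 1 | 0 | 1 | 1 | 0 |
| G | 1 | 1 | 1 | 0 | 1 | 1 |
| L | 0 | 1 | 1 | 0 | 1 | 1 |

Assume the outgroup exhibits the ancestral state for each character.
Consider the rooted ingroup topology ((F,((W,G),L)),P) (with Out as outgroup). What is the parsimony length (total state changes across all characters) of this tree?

Map each character onto ((F,((W,G),L)),P) (rooted by Out) and count the minimum state changes it requires (Fitch parsimony):
dermal ossicles: 2; tarsal claw bifid: 1; chelicerae fused: 2; keeled scales: 2; hollow quills: 1; prehensile tail: 2.
Total tree length = 10.

10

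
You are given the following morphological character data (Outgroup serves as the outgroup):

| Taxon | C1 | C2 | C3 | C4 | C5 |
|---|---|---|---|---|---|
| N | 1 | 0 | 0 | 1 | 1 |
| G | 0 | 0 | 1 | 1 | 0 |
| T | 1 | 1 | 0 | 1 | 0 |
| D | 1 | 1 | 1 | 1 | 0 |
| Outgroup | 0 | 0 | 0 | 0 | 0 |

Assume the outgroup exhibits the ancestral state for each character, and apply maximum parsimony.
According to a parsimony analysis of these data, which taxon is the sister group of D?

T

The outgroup has state '0' for every character, so '1' is the derived state throughout.
C1: derived state '1' in D, N, and T only — synapomorphy for {D, N, T}.
C2: derived state '1' in D and T only — synapomorphy for {D, T}.
C3 (state '1') occurs in D and G but conflicts with the nesting implied by the other characters — most parsimoniously interpreted as homoplasy.
All ingroup taxa share the derived state '1' for C4; it defines the ingroup but does not resolve relationships within it.
C5: derived state '1' in N only — an autapomorphy, so it tells us nothing about relationships among taxa.
Most parsimonious ingroup topology: (((D,T),N),G).
D and T form a cherry on this tree, so they are sister taxa.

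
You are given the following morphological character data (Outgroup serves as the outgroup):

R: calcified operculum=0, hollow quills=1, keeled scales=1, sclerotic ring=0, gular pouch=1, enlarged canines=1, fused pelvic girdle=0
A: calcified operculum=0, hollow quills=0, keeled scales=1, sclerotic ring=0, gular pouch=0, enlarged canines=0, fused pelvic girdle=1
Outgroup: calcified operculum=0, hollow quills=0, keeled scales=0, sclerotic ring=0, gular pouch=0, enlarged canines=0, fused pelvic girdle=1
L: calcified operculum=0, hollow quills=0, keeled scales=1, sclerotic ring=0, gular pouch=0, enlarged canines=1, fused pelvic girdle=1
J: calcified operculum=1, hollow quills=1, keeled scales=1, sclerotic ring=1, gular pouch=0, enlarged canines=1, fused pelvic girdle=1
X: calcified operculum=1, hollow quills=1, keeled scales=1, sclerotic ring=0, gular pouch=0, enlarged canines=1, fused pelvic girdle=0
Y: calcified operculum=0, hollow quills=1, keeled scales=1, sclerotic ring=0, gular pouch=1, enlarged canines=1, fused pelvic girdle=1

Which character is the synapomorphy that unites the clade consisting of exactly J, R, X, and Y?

hollow quills

Character polarity is set by the outgroup: the derived state is whichever differs from the outgroup's state, so for fused pelvic girdle the derived state is '0', and for the remaining characters it is '1'.
calcified operculum (derived state '1') is shared by J and X — a synapomorphy uniting that clade.
hollow quills (derived state '1') is shared by J, R, X, and Y — a synapomorphy uniting that clade.
keeled scales (derived state '1') is shared by all ingroup taxa — unites the whole ingroup.
sclerotic ring (derived state '1') is unique to J (autapomorphy; uninformative for grouping).
Only R and Y show the derived state '1' for gular pouch, supporting them as a clade.
enlarged canines (derived state '1') is shared by J, L, R, X, and Y — a synapomorphy uniting that clade.
fused pelvic girdle groups R and X, which is incompatible with the clades supported by the remaining characters; treating it as convergent (homoplasy) costs fewer steps than any alternative tree.
Most parsimonious ingroup topology: ((((J,X),(Y,R)),L),A).
The clade {J, R, X, Y} is supported by hollow quills: its derived state '1' occurs in exactly those taxa and in no other taxon (including the outgroup).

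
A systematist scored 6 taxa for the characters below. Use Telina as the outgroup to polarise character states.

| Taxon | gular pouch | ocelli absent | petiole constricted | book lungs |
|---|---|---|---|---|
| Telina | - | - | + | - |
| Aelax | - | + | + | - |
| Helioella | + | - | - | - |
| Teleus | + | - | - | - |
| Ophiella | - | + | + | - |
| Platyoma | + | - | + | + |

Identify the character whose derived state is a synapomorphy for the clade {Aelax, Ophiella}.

Character polarity is set by the outgroup: the derived state is whichever differs from the outgroup's state, so for petiole constricted the derived state is '-', and for the remaining characters it is '+'.
Only Helioella, Platyoma, and Teleus show the derived state '+' for gular pouch, supporting them as a clade.
ocelli absent: derived state '+' in Aelax and Ophiella only — synapomorphy for {Aelax, Ophiella}.
petiole constricted: derived state '-' in Helioella and Teleus only — synapomorphy for {Helioella, Teleus}.
book lungs: derived state '+' in Platyoma only — an autapomorphy, so it tells us nothing about relationships among taxa.
Most parsimonious ingroup topology: ((Aelax,Ophiella),((Helioella,Teleus),Platyoma)).
The clade {Aelax, Ophiella} is supported by ocelli absent: its derived state '+' occurs in exactly those taxa and in no other taxon (including the outgroup).

ocelli absent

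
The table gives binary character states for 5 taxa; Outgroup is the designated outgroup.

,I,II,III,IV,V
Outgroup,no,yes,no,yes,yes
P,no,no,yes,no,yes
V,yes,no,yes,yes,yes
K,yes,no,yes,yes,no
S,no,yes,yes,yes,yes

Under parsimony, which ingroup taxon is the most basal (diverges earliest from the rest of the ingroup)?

S

Character polarity is set by the outgroup: the derived state is whichever differs from the outgroup's state, so for II, IV, V the derived state is 'no', and for the remaining characters it is 'yes'.
I: derived state 'yes' in K and V only — synapomorphy for {K, V}.
II: derived state 'no' in K, P, and V only — synapomorphy for {K, P, V}.
III (derived state 'yes') is shared by all ingroup taxa — unites the whole ingroup.
IV (derived state 'no') is unique to P (autapomorphy; uninformative for grouping).
V: derived state 'no' in K only — an autapomorphy, so it tells us nothing about relationships among taxa.
Most parsimonious ingroup topology: ((P,(V,K)),S).
S is sister to the clade containing all other ingroup taxa, so it is the earliest-diverging (most basal) ingroup lineage.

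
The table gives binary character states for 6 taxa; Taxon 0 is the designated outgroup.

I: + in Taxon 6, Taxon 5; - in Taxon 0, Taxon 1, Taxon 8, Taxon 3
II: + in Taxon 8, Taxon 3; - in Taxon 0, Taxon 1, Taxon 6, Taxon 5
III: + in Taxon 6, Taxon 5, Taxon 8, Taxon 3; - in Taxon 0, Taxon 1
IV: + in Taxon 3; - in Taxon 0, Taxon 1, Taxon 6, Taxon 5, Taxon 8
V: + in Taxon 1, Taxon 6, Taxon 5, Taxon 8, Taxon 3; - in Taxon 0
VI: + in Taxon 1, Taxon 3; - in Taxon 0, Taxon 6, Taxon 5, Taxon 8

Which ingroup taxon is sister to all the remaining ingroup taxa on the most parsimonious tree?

Taxon 1

The outgroup has state '-' for every character, so '+' is the derived state throughout.
Only Taxon 5 and Taxon 6 show the derived state '+' for I, supporting them as a clade.
Only Taxon 3 and Taxon 8 show the derived state '+' for II, supporting them as a clade.
Only Taxon 3, Taxon 5, Taxon 6, and Taxon 8 show the derived state '+' for III, supporting them as a clade.
IV (derived state '+') is unique to Taxon 3 (autapomorphy; uninformative for grouping).
V (derived state '+') is shared by all ingroup taxa — unites the whole ingroup.
VI groups Taxon 1 and Taxon 3, which is incompatible with the clades supported by the remaining characters; treating it as convergent (homoplasy) costs fewer steps than any alternative tree.
Most parsimonious ingroup topology: (Taxon 1,((Taxon 6,Taxon 5),(Taxon 8,Taxon 3))).
Taxon 1 is sister to the clade containing all other ingroup taxa, so it is the earliest-diverging (most basal) ingroup lineage.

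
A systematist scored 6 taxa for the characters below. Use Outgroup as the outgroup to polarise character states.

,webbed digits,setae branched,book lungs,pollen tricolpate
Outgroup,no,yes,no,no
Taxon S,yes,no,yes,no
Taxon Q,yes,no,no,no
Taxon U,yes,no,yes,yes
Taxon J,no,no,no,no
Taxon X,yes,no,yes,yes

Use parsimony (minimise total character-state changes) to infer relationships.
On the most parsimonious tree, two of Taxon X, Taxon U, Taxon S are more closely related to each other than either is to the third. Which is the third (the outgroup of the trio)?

Taxon S

Character polarity is set by the outgroup: the derived state is whichever differs from the outgroup's state, so for setae branched the derived state is 'no', and for the remaining characters it is 'yes'.
Only Taxon Q, Taxon S, Taxon U, and Taxon X show the derived state 'yes' for webbed digits, supporting them as a clade.
setae branched (derived state 'no') is shared by all ingroup taxa — unites the whole ingroup.
book lungs (derived state 'yes') is shared by Taxon S, Taxon U, and Taxon X — a synapomorphy uniting that clade.
Only Taxon U and Taxon X show the derived state 'yes' for pollen tricolpate, supporting them as a clade.
Most parsimonious ingroup topology: (Taxon J,(((Taxon X,Taxon U),Taxon S),Taxon Q)).
Taxon U and Taxon X share a more recent common ancestor with each other than either does with Taxon S, so Taxon S is the least closely related of the three.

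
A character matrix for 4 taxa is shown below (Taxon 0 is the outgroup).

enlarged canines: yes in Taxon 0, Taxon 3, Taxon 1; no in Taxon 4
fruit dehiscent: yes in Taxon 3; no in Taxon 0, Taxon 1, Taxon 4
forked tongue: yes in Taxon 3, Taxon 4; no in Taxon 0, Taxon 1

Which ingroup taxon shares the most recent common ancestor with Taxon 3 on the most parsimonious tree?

Character polarity is set by the outgroup: the derived state is whichever differs from the outgroup's state, so for enlarged canines the derived state is 'no', and for the remaining characters it is 'yes'.
enlarged canines (derived state 'no') is unique to Taxon 4 (autapomorphy; uninformative for grouping).
fruit dehiscent: derived state 'yes' in Taxon 3 only — an autapomorphy, so it tells us nothing about relationships among taxa.
forked tongue (derived state 'yes') is shared by Taxon 3 and Taxon 4 — a synapomorphy uniting that clade.
Most parsimonious ingroup topology: ((Taxon 3,Taxon 4),Taxon 1).
Taxon 3 and Taxon 4 form a cherry on this tree, so they are sister taxa.

Taxon 4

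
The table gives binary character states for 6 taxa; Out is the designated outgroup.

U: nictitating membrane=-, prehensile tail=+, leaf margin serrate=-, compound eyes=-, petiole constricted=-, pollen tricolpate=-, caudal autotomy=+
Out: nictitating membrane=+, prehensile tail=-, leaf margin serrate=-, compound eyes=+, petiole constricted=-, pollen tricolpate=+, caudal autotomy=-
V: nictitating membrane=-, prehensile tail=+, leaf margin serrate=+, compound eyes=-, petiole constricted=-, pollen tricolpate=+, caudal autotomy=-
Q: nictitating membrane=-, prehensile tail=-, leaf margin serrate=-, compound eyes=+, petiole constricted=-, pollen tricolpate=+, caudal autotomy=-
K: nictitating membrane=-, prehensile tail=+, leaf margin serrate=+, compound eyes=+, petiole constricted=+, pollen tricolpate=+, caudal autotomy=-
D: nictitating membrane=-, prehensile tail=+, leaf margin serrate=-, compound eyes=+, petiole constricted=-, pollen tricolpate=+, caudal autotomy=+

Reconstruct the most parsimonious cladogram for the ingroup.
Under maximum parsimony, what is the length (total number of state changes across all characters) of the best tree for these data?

8

Character polarity is set by the outgroup: the derived state is whichever differs from the outgroup's state, so for nictitating membrane, compound eyes, pollen tricolpate the derived state is '-', and for the remaining characters it is '+'.
nictitating membrane (derived state '-') is shared by all ingroup taxa — unites the whole ingroup.
prehensile tail: derived state '+' in D, K, U, and V only — synapomorphy for {D, K, U, V}.
leaf margin serrate (derived state '+') is shared by K and V — a synapomorphy uniting that clade.
compound eyes (state '-') occurs in U and V but conflicts with the nesting implied by the other characters — most parsimoniously interpreted as homoplasy.
petiole constricted: derived state '+' in K only — an autapomorphy, so it tells us nothing about relationships among taxa.
pollen tricolpate: derived state '-' in U only — an autapomorphy, so it tells us nothing about relationships among taxa.
caudal autotomy: derived state '+' in D and U only — synapomorphy for {D, U}.
Most parsimonious ingroup topology: (((V,K),(U,D)),Q).
Changes per character on this tree: nictitating membrane: 1; prehensile tail: 1; leaf margin serrate: 1; compound eyes: 2; petiole constricted: 1; pollen tricolpate: 1; caudal autotomy: 1.
Total = 8.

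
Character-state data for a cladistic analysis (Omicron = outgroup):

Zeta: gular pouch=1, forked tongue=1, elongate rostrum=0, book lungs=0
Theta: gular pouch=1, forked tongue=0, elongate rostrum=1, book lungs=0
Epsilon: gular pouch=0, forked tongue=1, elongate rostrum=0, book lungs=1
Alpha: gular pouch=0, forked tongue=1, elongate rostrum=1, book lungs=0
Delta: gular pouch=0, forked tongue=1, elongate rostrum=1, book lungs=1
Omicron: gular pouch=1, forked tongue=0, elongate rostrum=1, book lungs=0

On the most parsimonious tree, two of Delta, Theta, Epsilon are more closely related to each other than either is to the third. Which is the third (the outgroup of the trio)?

Character polarity is set by the outgroup: the derived state is whichever differs from the outgroup's state, so for gular pouch, elongate rostrum the derived state is '0', and for the remaining characters it is '1'.
gular pouch (derived state '0') is shared by Alpha, Delta, and Epsilon — a synapomorphy uniting that clade.
Only Alpha, Delta, Epsilon, and Zeta show the derived state '1' for forked tongue, supporting them as a clade.
elongate rostrum groups Epsilon and Zeta, which is incompatible with the clades supported by the remaining characters; treating it as convergent (homoplasy) costs fewer steps than any alternative tree.
book lungs (derived state '1') is shared by Delta and Epsilon — a synapomorphy uniting that clade.
Most parsimonious ingroup topology: ((((Epsilon,Delta),Alpha),Zeta),Theta).
Epsilon and Delta share a more recent common ancestor with each other than either does with Theta, so Theta is the least closely related of the three.

Theta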